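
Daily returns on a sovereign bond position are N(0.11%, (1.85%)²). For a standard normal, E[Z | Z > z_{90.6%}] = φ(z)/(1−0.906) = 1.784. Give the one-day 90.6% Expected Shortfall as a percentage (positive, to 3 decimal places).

3.190%

ES = −(0.11%) + 1.85% × 1.784 = 3.190%.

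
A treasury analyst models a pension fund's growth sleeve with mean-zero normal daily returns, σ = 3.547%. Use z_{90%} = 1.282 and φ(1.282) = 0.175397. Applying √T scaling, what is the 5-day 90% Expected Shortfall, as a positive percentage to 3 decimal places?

σ_{5d} = 3.547% × √5 = 7.931%.
ES multiplier = φ(z)/(1−α) = 0.175397/0.1 = 1.754.
ES = 7.931% × 1.754 = 13.911%.

13.911%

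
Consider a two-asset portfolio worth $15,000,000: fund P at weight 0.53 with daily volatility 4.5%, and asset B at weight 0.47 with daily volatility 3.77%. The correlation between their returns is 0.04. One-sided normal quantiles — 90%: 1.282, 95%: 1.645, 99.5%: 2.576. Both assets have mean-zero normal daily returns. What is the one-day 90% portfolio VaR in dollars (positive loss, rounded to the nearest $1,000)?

σ_p² = 0.53²·4.5² + 0.47²·3.77² + 2·0.04·0.53·0.47·4.5·3.77 = 9.1659 (%²).
σ_p = √9.1659 = 3.028%.
VaR = 1.282 × 3.028% = 3.882%; on $15,000,000 that is $582,300.

$582,000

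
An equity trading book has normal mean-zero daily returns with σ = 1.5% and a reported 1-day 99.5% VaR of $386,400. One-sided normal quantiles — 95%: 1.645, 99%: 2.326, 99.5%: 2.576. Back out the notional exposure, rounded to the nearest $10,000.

$10,000,000

VaR as a fraction of value: z·σ = 2.576 × 1.5% = 3.864%.
Position = $386,400 / 0.03864 = $10,000,000.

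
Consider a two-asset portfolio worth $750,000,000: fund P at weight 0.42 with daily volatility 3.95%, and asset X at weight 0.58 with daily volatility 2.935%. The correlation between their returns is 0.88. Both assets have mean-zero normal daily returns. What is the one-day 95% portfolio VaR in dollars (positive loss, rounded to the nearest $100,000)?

$40,200,000

σ_p² = 0.42²·3.95² + 0.58²·2.935² + 2·0.88·0.42·0.58·3.95·2.935 = 10.6205 (%²).
σ_p = √10.6205 = 3.259%.
At 95%, z = 1.645.
VaR = 1.645 × 3.259% = 5.361%; on $750,000,000 that is $40,207,500.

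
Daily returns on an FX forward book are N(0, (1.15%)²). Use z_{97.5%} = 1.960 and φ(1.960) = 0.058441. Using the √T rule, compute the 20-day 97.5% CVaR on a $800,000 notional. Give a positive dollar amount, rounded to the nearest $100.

$96,200

σ_{20d} = 1.15% × √20 = 5.143%.
ES multiplier = φ(z)/(1−α) = 0.058441/0.025 = 2.338.
ES = 5.143% × 2.338 = 12.024%; on $800,000: $96,192.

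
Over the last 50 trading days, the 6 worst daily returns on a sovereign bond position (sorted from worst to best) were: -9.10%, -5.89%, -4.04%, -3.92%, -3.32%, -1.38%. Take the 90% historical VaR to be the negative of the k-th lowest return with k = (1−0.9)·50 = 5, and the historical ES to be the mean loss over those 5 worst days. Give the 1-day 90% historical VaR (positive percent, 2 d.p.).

3.32%

k = 5; the 5th lowest return is -3.32%, so VaR = 3.32%.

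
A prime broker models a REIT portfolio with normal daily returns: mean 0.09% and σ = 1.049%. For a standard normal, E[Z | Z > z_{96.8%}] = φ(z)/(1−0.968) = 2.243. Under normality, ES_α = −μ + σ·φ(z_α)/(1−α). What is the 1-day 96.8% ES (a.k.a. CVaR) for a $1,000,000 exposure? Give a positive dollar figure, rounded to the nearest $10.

ES = −(0.09%) + 1.049% × 2.243 = 2.263%.
On $1,000,000: 0.02263 × $1,000,000 = $22,630.

$22,630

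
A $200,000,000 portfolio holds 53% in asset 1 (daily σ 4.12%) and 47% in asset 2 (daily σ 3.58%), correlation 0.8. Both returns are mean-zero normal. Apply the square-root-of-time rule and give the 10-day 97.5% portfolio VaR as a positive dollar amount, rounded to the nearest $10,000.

$45,510,000

σ_p = √(0.53²·4.12² + 0.47²·3.58² + 2·0.8·0.53·0.47·4.12·3.58) = 3.671%.
σ_{10d} = 3.671% × √10 = 11.609%.
z(97.5%) = 1.960.
VaR = 1.960 × 11.609% = 22.754%; on $200,000,000 that is $45,508,000.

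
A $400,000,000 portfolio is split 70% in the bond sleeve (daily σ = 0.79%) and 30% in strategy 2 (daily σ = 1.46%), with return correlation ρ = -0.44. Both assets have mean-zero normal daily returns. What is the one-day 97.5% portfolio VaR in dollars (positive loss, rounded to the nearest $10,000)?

σ_p² = 0.7²·0.79² + 0.3²·1.46² + 2·-0.44·0.7·0.3·0.79·1.46 = 0.2845 (%²).
σ_p = √0.2845 = 0.533%.
At 97.5%, z = 1.960.
VaR = 1.960 × 0.533% = 1.045%; on $400,000,000 that is $4,180,000.

$4,180,000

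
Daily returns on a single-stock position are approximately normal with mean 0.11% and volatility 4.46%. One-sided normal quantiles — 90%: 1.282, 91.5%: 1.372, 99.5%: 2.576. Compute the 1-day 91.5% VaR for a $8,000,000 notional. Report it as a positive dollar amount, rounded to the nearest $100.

$480,700

VaR = −μ + z·σ = −(0.11%) + 1.372 × 4.46% = 6.009%.
On $8,000,000: 0.06009 × $8,000,000 = $480,720.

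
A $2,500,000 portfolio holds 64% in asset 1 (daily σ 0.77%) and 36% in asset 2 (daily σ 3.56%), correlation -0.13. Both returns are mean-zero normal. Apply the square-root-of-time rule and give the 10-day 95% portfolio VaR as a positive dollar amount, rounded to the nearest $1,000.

σ_p = √(0.64²·0.77² + 0.36²·3.56² + 2·-0.13·0.64·0.36·0.77·3.56) = 1.312%.
σ_{10d} = 1.312% × √10 = 4.149%.
z(95%) = 1.645.
VaR = 1.645 × 4.149% = 6.825%; on $2,500,000 that is $170,625.

$171,000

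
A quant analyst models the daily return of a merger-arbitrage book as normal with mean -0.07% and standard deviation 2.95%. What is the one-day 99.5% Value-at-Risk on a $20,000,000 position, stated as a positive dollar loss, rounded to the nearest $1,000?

$1,534,000

At 99.5% one-sided, z = 2.576.
VaR = −μ + z·σ = −(-0.07%) + 2.576 × 2.95% = 7.669%.
On $20,000,000: 0.07669 × $20,000,000 = $1,533,800.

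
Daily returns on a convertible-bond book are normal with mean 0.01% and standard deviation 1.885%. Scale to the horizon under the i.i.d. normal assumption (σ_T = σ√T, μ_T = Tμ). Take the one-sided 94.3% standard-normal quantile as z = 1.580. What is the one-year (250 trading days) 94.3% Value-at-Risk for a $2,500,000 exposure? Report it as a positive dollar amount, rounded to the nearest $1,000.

σ_{250d} = 1.885% × √250 = 29.804%; μ_{250d} = 250 × 0.01% = 2.500%.
VaR = −(2.500%) + 1.580 × 29.804% = 44.590%.
On $2,500,000: 0.44590 × $2,500,000 = $1,114,750.

$1,115,000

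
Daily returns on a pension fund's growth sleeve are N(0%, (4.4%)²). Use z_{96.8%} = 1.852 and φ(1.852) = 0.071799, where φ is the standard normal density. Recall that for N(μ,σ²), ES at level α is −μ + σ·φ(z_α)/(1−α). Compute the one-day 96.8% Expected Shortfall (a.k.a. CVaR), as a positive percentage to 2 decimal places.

Tail multiplier: φ(z)/(1−α) = 0.071799 / 0.032 = 2.244.
ES = 4.4% × 2.244 = 9.874%.

9.87%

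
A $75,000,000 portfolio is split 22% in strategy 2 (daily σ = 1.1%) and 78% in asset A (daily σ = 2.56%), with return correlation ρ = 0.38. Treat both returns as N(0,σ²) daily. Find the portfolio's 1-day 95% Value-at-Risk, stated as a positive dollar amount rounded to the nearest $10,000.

σ_p² = 0.22²·1.1² + 0.78²·2.56² + 2·0.38·0.22·0.78·1.1·2.56 = 4.4130 (%²).
σ_p = √4.4130 = 2.101%.
At 95%, z = 1.645.
VaR = 1.645 × 2.101% = 3.456%; on $75,000,000 that is $2,592,000.

$2,590,000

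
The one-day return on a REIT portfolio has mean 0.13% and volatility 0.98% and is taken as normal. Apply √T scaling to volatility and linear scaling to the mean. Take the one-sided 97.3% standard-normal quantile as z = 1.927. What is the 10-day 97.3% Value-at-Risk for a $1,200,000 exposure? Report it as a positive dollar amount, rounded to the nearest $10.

σ_{10d} = 0.98% × √10 = 3.099%; μ_{10d} = 10 × 0.13% = 1.300%.
VaR = −(1.300%) + 1.927 × 3.099% = 4.672%.
On $1,200,000: 0.04672 × $1,200,000 = $56,064.

$56,060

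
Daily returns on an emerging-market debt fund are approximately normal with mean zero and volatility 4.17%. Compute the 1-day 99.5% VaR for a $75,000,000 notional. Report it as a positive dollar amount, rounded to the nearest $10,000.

$8,060,000

At 99.5% one-sided, z = 2.576.
VaR = z·σ = 2.576 × 4.17% = 10.742%.
On $75,000,000: 0.10742 × $75,000,000 = $8,056,500.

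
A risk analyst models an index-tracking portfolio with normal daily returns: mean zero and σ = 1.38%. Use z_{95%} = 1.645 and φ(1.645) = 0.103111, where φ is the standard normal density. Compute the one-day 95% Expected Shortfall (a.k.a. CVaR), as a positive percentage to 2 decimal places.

2.85%

Tail multiplier: φ(z)/(1−α) = 0.103111 / 0.05 = 2.062.
ES = 1.38% × 2.062 = 2.846%.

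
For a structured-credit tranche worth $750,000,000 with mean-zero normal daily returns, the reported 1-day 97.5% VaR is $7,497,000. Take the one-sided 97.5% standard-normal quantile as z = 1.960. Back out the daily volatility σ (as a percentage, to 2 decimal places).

0.51%

VaR as a fraction: $7,497,000 / $750,000,000 = 1.000%.
σ = VaR / z = 1.000% / 1.960 = 0.510%.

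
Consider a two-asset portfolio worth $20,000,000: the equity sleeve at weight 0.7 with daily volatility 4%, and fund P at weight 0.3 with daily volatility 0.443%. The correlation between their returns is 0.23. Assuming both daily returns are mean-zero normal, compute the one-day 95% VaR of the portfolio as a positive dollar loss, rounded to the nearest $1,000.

$932,000

σ_p² = 0.7²·4² + 0.3²·0.443² + 2·0.23·0.7·0.3·4·0.443 = 8.0288 (%²).
σ_p = √8.0288 = 2.834%.
At 95%, z = 1.645.
VaR = 1.645 × 2.834% = 4.662%; on $20,000,000 that is $932,400.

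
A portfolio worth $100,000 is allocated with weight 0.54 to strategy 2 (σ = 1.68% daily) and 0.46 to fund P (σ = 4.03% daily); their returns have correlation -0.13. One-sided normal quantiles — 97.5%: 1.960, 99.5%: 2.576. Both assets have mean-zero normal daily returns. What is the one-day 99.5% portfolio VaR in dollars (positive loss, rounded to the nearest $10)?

σ_p² = 0.54²·1.68² + 0.46²·4.03² + 2·-0.13·0.54·0.46·1.68·4.03 = 3.8223 (%²).
σ_p = √3.8223 = 1.955%.
VaR = 2.576 × 1.955% = 5.036%; on $100,000 that is $5,036.

$5,040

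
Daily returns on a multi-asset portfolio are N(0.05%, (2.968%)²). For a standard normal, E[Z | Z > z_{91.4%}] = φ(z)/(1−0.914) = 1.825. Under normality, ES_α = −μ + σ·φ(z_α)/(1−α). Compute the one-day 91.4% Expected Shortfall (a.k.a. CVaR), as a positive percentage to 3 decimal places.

5.367%

ES = −(0.05%) + 2.968% × 1.825 = 5.367%.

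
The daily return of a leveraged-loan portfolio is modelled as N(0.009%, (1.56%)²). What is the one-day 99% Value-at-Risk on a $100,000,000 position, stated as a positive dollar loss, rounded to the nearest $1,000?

At 99% one-sided, z = 2.326.
VaR = −μ + z·σ = −(0.009%) + 2.326 × 1.56% = 3.620%.
On $100,000,000: 0.03620 × $100,000,000 = $3,620,000.

$3,620,000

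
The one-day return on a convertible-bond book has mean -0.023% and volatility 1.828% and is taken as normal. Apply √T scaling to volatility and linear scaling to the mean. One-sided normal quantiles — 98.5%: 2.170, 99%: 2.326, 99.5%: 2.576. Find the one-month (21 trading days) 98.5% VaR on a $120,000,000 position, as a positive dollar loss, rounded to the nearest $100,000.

σ_{21d} = 1.828% × √21 = 8.377%; μ_{21d} = 21 × -0.023% = -0.483%.
VaR = −(-0.483%) + 2.170 × 8.377% = 18.661%.
On $120,000,000: 0.18661 × $120,000,000 = $22,393,200.

$22,400,000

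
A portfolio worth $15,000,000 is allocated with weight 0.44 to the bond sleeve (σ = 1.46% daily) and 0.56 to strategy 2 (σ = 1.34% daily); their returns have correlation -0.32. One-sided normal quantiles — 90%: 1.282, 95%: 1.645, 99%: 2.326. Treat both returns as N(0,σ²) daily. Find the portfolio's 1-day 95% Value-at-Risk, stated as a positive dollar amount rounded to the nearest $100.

σ_p² = 0.44²·1.46² + 0.56²·1.34² + 2·-0.32·0.44·0.56·1.46·1.34 = 0.6673 (%²).
σ_p = √0.6673 = 0.817%.
VaR = 1.645 × 0.817% = 1.344%; on $15,000,000 that is $201,600.

$201,600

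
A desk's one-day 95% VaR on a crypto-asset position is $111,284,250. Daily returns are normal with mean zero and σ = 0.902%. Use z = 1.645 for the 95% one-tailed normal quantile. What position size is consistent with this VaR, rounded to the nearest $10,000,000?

$7,500,000,000

VaR as a fraction of value: z·σ = 1.645 × 0.902% = 1.48379%.
Position = $111,284,250 / 0.0148379 = $7,500,000,000.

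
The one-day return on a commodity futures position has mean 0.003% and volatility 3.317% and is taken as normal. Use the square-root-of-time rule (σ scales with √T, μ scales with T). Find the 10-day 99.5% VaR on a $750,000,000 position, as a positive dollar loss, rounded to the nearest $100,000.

At 99.5%, z = 2.576.
σ_{10d} = 3.317% × √10 = 10.489%; μ_{10d} = 10 × 0.003% = 0.030%.
VaR = −(0.030%) + 2.576 × 10.489% = 26.990%.
On $750,000,000: 0.26990 × $750,000,000 = $202,425,000.

$202,400,000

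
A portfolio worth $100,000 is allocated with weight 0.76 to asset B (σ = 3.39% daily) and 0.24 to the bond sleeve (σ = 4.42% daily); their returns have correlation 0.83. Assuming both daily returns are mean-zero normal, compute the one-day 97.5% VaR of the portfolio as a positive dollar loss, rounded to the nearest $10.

$6,870

σ_p² = 0.76²·3.39² + 0.24²·4.42² + 2·0.83·0.76·0.24·3.39·4.42 = 12.3000 (%²).
σ_p = √12.3000 = 3.507%.
At 97.5%, z = 1.960.
VaR = 1.960 × 3.507% = 6.874%; on $100,000 that is $6,874.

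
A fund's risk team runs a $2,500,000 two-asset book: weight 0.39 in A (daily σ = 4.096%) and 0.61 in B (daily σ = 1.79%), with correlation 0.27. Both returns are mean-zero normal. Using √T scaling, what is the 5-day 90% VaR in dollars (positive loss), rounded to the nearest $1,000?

σ_p = √(0.39²·4.096² + 0.61²·1.79² + 2·0.27·0.39·0.61·4.096·1.79) = 2.165%.
σ_{5d} = 2.165% × √5 = 4.841%.
z(90%) = 1.282.
VaR = 1.282 × 4.841% = 6.206%; on $2,500,000 that is $155,150.

$155,000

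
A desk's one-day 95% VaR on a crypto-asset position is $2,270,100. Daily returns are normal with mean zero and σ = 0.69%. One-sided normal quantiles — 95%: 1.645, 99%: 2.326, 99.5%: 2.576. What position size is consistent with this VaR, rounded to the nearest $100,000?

$200,000,000

VaR as a fraction of value: z·σ = 1.645 × 0.69% = 1.13505%.
Position = $2,270,100 / 0.0113505 = $200,000,000.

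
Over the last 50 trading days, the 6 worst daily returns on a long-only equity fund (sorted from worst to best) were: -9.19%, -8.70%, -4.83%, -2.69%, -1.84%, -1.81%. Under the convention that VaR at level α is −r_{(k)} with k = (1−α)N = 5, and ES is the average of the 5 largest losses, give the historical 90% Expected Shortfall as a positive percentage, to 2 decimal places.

The 5 worst returns sum to -27.25%.
ES = −(-27.25%) / 5 = 5.45%.

5.45%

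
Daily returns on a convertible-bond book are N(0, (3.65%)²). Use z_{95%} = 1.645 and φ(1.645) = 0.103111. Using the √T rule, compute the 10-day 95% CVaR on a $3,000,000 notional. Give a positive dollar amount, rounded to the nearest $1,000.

σ_{10d} = 3.65% × √10 = 11.542%.
ES multiplier = φ(z)/(1−α) = 0.103111/0.05 = 2.062.
ES = 11.542% × 2.062 = 23.800%; on $3,000,000: $714,000.

$714,000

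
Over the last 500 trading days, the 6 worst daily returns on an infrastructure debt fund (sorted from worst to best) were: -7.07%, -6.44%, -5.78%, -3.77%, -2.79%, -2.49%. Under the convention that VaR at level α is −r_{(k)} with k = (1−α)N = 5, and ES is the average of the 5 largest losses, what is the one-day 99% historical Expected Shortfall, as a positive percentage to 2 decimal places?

5.17%

The 5 worst returns sum to -25.85%.
ES = −(-25.85%) / 5 = 5.17%.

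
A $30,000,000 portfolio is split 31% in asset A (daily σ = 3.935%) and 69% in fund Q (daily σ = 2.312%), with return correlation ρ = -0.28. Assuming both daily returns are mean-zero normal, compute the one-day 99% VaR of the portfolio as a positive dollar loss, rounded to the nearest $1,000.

σ_p² = 0.31²·3.935² + 0.69²·2.312² + 2·-0.28·0.31·0.69·3.935·2.312 = 2.9432 (%²).
σ_p = √2.9432 = 1.716%.
At 99%, z = 2.326.
VaR = 2.326 × 1.716% = 3.991%; on $30,000,000 that is $1,197,300.

$1,197,000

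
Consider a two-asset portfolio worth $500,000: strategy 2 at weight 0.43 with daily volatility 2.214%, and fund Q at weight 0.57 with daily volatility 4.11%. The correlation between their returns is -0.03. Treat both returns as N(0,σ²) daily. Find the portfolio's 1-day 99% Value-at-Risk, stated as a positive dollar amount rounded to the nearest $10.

σ_p² = 0.43²·2.214² + 0.57²·4.11² + 2·-0.03·0.43·0.57·2.214·4.11 = 6.2608 (%²).
σ_p = √6.2608 = 2.502%.
At 99%, z = 2.326.
VaR = 2.326 × 2.502% = 5.820%; on $500,000 that is $29,100.

$29,100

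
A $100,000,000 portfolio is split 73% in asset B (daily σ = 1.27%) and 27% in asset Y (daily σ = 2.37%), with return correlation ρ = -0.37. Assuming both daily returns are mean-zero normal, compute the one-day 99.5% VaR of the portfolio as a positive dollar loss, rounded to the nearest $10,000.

σ_p² = 0.73²·1.27² + 0.27²·2.37² + 2·-0.37·0.73·0.27·1.27·2.37 = 0.8300 (%²).
σ_p = √0.8300 = 0.911%.
At 99.5%, z = 2.576.
VaR = 2.576 × 0.911% = 2.347%; on $100,000,000 that is $2,347,000.

$2,350,000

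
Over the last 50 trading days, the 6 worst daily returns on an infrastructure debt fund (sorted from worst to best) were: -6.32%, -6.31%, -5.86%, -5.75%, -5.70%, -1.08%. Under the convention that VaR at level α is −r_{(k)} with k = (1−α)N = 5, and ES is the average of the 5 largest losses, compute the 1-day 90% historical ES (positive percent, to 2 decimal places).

The 5 worst returns sum to -29.94%.
ES = −(-29.94%) / 5 = 5.988% ≈ 5.99%.

5.99%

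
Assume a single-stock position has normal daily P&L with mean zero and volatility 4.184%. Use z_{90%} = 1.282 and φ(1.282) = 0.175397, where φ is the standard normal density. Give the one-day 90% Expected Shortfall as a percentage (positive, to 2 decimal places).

Tail multiplier: φ(z)/(1−α) = 0.175397 / 0.1 = 1.754.
ES = 4.184% × 1.754 = 7.339%.

7.34%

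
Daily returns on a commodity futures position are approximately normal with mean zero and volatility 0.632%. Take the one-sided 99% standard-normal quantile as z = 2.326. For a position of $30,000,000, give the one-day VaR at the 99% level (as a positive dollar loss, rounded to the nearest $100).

VaR = z·σ = 2.326 × 0.632% = 1.470%.
On $30,000,000: 0.01470 × $30,000,000 = $441,000.

$441,000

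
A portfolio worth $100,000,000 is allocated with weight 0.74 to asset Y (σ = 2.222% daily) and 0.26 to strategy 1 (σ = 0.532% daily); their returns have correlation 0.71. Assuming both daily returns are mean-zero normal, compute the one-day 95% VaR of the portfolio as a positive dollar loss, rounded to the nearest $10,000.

$2,870,000

σ_p² = 0.74²·2.222² + 0.26²·0.532² + 2·0.71·0.74·0.26·2.222·0.532 = 3.0457 (%²).
σ_p = √3.0457 = 1.745%.
At 95%, z = 1.645.
VaR = 1.645 × 1.745% = 2.871%; on $100,000,000 that is $2,871,000.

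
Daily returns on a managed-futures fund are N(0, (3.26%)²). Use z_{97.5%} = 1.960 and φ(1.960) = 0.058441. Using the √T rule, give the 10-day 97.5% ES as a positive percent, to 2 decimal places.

24.10%

σ_{10d} = 3.26% × √10 = 10.309%.
ES multiplier = φ(z)/(1−α) = 0.058441/0.025 = 2.338.
ES = 10.309% × 2.338 = 24.102%.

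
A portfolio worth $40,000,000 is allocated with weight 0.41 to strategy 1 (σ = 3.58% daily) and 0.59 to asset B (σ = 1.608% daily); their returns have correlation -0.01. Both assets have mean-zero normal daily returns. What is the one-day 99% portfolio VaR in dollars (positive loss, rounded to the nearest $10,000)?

σ_p² = 0.41²·3.58² + 0.59²·1.608² + 2·-0.01·0.41·0.59·3.58·1.608 = 3.0267 (%²).
σ_p = √3.0267 = 1.740%.
At 99%, z = 2.326.
VaR = 2.326 × 1.740% = 4.047%; on $40,000,000 that is $1,618,800.

$1,620,000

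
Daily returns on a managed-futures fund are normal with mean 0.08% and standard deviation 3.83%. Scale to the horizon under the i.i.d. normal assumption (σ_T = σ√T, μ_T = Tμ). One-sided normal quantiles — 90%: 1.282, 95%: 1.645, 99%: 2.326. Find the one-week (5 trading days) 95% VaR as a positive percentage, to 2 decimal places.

13.69%

σ_{5d} = 3.83% × √5 = 8.564%; μ_{5d} = 5 × 0.08% = 0.400%.
VaR = −(0.400%) + 1.645 × 8.564% = 13.688%.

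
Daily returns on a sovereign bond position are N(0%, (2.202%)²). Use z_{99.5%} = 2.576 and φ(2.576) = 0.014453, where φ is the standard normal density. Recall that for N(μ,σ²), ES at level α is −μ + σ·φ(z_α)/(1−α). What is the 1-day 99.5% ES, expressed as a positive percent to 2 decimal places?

6.37%

Tail multiplier: φ(z)/(1−α) = 0.014453 / 0.005 = 2.891.
ES = 2.202% × 2.891 = 6.366%.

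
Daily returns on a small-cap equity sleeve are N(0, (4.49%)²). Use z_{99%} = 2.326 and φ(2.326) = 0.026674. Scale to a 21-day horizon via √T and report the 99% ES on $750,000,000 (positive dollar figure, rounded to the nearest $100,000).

$411,600,000

σ_{21d} = 4.49% × √21 = 20.576%.
ES multiplier = φ(z)/(1−α) = 0.026674/0.01 = 2.667.
ES = 20.576% × 2.667 = 54.876%; on $750,000,000: $411,570,000.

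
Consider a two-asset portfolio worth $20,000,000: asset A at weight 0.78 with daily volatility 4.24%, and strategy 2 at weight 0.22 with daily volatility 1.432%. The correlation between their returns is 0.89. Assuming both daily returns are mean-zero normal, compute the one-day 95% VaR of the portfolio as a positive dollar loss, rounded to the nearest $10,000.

σ_p² = 0.78²·4.24² + 0.22²·1.432² + 2·0.89·0.78·0.22·4.24·1.432 = 12.8914 (%²).
σ_p = √12.8914 = 3.590%.
At 95%, z = 1.645.
VaR = 1.645 × 3.590% = 5.906%; on $20,000,000 that is $1,181,200.

$1,180,000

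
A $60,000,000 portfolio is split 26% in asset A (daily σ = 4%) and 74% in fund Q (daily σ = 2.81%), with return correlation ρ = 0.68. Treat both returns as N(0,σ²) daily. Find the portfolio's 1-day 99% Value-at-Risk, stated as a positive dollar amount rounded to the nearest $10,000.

σ_p² = 0.26²·4² + 0.74²·2.81² + 2·0.68·0.26·0.74·4·2.81 = 8.3466 (%²).
σ_p = √8.3466 = 2.889%.
At 99%, z = 2.326.
VaR = 2.326 × 2.889% = 6.720%; on $60,000,000 that is $4,032,000.

$4,030,000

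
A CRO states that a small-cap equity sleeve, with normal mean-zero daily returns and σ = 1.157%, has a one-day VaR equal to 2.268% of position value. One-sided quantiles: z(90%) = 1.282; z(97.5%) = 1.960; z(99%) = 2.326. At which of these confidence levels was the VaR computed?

Implied z = VaR/σ = 2.268 / 1.157 = 1.960.
This matches z(97.5%) = 1.960.

97.5%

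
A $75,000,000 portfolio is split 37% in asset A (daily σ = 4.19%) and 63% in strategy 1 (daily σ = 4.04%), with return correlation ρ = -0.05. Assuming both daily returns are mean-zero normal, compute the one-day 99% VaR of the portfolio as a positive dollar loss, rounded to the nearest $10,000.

σ_p² = 0.37²·4.19² + 0.63²·4.04² + 2·-0.05·0.37·0.63·4.19·4.04 = 8.4869 (%²).
σ_p = √8.4869 = 2.913%.
At 99%, z = 2.326.
VaR = 2.326 × 2.913% = 6.776%; on $75,000,000 that is $5,082,000.

$5,080,000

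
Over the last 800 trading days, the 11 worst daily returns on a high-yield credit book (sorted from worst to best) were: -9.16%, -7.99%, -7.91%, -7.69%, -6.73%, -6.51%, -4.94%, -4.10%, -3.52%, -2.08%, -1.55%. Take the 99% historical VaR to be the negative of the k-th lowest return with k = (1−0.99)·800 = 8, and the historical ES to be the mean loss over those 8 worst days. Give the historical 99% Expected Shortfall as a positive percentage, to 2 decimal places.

The 8 worst returns sum to -55.03%.
ES = −(-55.03%) / 8 = 6.87875% ≈ 6.88%.

6.88%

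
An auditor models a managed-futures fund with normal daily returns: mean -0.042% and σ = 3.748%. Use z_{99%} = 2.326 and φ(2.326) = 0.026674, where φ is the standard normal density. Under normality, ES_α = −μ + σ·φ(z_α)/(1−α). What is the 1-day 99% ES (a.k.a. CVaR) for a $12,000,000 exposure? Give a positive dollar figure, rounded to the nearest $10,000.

Tail multiplier: φ(z)/(1−α) = 0.026674 / 0.01 = 2.667.
ES = −(-0.042%) + 3.748% × 2.667 = 10.038%.
On $12,000,000: 0.10038 × $12,000,000 = $1,204,560.

$1,200,000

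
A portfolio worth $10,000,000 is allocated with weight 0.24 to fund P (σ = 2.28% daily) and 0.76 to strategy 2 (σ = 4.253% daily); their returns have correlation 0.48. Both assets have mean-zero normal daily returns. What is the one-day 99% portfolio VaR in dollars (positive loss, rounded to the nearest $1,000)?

$821,000

σ_p² = 0.24²·2.28² + 0.76²·4.253² + 2·0.48·0.24·0.76·2.28·4.253 = 12.4450 (%²).
σ_p = √12.4450 = 3.528%.
At 99%, z = 2.326.
VaR = 2.326 × 3.528% = 8.206%; on $10,000,000 that is $820,600.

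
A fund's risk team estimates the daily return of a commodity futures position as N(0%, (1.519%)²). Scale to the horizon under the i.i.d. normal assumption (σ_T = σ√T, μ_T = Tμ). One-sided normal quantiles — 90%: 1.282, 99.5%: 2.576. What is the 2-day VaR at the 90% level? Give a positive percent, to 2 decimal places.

2.75%

σ_{2d} = 1.519% × √2 = 2.148%.
VaR = 1.282 × 2.148% = 2.754%.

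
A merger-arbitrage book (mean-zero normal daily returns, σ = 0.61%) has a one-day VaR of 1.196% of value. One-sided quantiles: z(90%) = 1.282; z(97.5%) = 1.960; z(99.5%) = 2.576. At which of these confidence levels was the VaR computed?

Implied z = VaR/σ = 1.196 / 0.61 = 1.961.
This matches z(97.5%) = 1.960.

97.5%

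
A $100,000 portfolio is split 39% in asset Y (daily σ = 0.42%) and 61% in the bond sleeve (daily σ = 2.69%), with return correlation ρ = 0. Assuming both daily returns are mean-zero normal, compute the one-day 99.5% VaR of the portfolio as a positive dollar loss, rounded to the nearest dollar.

$4,248

σ_p² = 0.39²·0.42² + 0.61²·2.69² + 2·0·0.39·0.61·0.42·2.69 = 2.7194 (%²).
σ_p = √2.7194 = 1.649%.
At 99.5%, z = 2.576.
VaR = 2.576 × 1.649% = 4.248%; on $100,000 that is $4,248.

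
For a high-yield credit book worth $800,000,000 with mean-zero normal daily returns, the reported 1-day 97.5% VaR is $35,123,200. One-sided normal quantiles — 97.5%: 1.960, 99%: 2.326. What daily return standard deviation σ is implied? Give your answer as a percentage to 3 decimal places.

2.240%

VaR as a fraction: $35,123,200 / $800,000,000 = 4.390%.
σ = VaR / z = 4.390% / 1.960 = 2.240%.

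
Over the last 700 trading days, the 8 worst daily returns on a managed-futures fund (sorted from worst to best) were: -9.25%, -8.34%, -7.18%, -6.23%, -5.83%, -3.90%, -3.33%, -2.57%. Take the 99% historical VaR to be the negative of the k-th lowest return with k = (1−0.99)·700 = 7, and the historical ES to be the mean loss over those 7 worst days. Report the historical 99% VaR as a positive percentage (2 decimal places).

3.33%

k = 7; the 7th lowest return is -3.33%, so VaR = 3.33%.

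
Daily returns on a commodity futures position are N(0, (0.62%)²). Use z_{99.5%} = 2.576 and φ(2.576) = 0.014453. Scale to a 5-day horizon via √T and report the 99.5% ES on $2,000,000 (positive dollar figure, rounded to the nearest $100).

σ_{5d} = 0.62% × √5 = 1.386%.
ES multiplier = φ(z)/(1−α) = 0.014453/0.005 = 2.891.
ES = 1.386% × 2.891 = 4.007%; on $2,000,000: $80,140.

$80,100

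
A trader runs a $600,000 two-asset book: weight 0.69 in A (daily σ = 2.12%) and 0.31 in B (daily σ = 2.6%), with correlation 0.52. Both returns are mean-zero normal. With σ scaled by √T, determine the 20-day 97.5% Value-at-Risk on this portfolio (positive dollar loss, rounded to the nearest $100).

σ_p = √(0.69²·2.12² + 0.31²·2.6² + 2·0.52·0.69·0.31·2.12·2.6) = 2.004%.
σ_{20d} = 2.004% × √20 = 8.962%.
z(97.5%) = 1.960.
VaR = 1.960 × 8.962% = 17.566%; on $600,000 that is $105,396.

$105,400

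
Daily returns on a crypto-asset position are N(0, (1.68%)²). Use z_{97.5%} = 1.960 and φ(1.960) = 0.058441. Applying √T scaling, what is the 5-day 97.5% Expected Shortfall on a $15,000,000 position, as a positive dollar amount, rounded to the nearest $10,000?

σ_{5d} = 1.68% × √5 = 3.757%.
ES multiplier = φ(z)/(1−α) = 0.058441/0.025 = 2.338.
ES = 3.757% × 2.338 = 8.784%; on $15,000,000: $1,317,600.

$1,320,000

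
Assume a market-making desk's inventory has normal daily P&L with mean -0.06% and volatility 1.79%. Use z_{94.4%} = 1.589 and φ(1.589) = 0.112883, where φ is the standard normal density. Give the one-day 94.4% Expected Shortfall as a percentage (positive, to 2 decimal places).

3.67%

Tail multiplier: φ(z)/(1−α) = 0.112883 / 0.056 = 2.016.
ES = −(-0.06%) + 1.79% × 2.016 = 3.669%.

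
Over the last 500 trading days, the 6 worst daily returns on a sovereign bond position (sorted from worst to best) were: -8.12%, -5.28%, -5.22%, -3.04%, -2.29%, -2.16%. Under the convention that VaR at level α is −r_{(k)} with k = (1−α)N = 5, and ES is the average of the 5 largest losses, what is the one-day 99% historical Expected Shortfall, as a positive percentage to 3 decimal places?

The 5 worst returns sum to -23.95%.
ES = −(-23.95%) / 5 = 4.79% ≈ 4.790%.

4.790%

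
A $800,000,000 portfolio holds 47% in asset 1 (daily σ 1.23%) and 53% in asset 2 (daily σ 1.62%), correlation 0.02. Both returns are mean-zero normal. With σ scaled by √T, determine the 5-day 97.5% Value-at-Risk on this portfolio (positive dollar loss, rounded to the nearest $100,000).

σ_p = √(0.47²·1.23² + 0.53²·1.62² + 2·0.02·0.47·0.53·1.23·1.62) = 1.045%.
σ_{5d} = 1.045% × √5 = 2.337%.
z(97.5%) = 1.960.
VaR = 1.960 × 2.337% = 4.581%; on $800,000,000 that is $36,648,000.

$36,600,000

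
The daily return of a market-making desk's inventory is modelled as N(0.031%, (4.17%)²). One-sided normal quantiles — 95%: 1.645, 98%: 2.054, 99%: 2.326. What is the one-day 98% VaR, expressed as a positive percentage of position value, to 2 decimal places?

8.53%

VaR = −μ + z·σ = −(0.031%) + 2.054 × 4.17% = 8.534%.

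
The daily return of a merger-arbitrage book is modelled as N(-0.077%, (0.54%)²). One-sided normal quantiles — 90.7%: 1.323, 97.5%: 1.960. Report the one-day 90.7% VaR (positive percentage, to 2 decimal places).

0.79%

VaR = −μ + z·σ = −(-0.077%) + 1.323 × 0.54% = 0.791%.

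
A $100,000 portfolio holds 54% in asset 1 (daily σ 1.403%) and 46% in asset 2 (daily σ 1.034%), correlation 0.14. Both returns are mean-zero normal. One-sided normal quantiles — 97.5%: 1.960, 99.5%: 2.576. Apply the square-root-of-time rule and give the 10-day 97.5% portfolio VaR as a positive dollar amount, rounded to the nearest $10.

$5,880

σ_p = √(0.54²·1.403² + 0.46²·1.034² + 2·0.14·0.54·0.46·1.403·1.034) = 0.949%.
σ_{10d} = 0.949% × √10 = 3.001%.
VaR = 1.960 × 3.001% = 5.882%; on $100,000 that is $5,882.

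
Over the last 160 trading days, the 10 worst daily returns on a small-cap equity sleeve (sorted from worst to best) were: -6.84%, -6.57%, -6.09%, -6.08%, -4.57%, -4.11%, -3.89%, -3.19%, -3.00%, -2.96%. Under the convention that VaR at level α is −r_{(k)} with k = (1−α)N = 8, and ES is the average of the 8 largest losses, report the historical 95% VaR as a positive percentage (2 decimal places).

k = 8; the 8th lowest return is -3.19%, so VaR = 3.19%.

3.19%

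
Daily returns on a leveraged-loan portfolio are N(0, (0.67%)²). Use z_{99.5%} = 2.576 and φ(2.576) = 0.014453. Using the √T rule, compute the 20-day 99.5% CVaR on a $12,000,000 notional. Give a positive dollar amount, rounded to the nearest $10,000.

$1,040,000

σ_{20d} = 0.67% × √20 = 2.996%.
ES multiplier = φ(z)/(1−α) = 0.014453/0.005 = 2.891.
ES = 2.996% × 2.891 = 8.661%; on $12,000,000: $1,039,320.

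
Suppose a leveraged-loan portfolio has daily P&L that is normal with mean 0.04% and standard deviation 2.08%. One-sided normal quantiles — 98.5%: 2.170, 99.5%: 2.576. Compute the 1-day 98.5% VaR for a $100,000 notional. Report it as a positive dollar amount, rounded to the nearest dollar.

VaR = −μ + z·σ = −(0.04%) + 2.170 × 2.08% = 4.474%.
On $100,000: 0.04474 × $100,000 = $4,474.

$4,474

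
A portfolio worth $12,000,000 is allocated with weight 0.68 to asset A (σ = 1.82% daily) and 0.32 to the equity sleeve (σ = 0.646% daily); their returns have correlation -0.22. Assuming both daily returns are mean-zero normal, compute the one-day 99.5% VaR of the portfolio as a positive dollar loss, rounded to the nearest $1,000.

σ_p² = 0.68²·1.82² + 0.32²·0.646² + 2·-0.22·0.68·0.32·1.82·0.646 = 1.4618 (%²).
σ_p = √1.4618 = 1.209%.
At 99.5%, z = 2.576.
VaR = 2.576 × 1.209% = 3.114%; on $12,000,000 that is $373,680.

$374,000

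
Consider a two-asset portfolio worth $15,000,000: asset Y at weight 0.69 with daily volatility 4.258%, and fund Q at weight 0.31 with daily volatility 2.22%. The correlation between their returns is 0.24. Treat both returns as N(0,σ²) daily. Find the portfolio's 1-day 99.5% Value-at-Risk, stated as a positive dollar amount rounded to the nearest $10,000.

$1,230,000

σ_p² = 0.69²·4.258² + 0.31²·2.22² + 2·0.24·0.69·0.31·4.258·2.22 = 10.0761 (%²).
σ_p = √10.0761 = 3.174%.
At 99.5%, z = 2.576.
VaR = 2.576 × 3.174% = 8.176%; on $15,000,000 that is $1,226,400.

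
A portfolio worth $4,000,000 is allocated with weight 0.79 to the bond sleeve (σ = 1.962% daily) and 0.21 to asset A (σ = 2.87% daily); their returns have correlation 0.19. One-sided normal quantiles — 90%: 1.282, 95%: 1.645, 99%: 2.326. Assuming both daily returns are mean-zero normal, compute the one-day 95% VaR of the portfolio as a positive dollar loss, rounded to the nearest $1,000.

$116,000

σ_p² = 0.79²·1.962² + 0.21²·2.87² + 2·0.19·0.79·0.21·1.962·2.87 = 3.1207 (%²).
σ_p = √3.1207 = 1.767%.
VaR = 1.645 × 1.767% = 2.907%; on $4,000,000 that is $116,280.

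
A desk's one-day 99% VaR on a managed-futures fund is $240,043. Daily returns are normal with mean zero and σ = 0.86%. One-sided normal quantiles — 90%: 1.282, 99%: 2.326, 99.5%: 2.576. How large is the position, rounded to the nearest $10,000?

VaR as a fraction of value: z·σ = 2.326 × 0.86% = 2.00036%.
Position = $240,043 / 0.0200036 = $11,999,990.

$12,000,000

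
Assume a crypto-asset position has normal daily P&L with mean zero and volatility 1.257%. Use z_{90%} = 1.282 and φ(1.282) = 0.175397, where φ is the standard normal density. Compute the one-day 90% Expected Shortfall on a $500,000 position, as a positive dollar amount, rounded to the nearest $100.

Tail multiplier: φ(z)/(1−α) = 0.175397 / 0.1 = 1.754.
ES = 1.257% × 1.754 = 2.205%.
On $500,000: 0.02205 × $500,000 = $11,025.

$11,000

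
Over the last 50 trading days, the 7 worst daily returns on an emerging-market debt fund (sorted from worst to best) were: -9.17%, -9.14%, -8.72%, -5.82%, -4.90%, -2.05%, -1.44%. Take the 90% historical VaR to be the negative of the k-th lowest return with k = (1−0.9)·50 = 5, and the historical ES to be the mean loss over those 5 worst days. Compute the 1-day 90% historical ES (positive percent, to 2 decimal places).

7.55%

The 5 worst returns sum to -37.75%.
ES = −(-37.75%) / 5 = 7.55%.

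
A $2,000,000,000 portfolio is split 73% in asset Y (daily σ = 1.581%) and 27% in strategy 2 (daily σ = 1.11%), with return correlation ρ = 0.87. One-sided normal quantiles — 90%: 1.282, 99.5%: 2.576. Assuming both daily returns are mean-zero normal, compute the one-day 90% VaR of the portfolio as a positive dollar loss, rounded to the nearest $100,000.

$36,500,000

σ_p² = 0.73²·1.581² + 0.27²·1.11² + 2·0.87·0.73·0.27·1.581·1.11 = 2.0237 (%²).
σ_p = √2.0237 = 1.423%.
VaR = 1.282 × 1.423% = 1.824%; on $2,000,000,000 that is $36,480,000.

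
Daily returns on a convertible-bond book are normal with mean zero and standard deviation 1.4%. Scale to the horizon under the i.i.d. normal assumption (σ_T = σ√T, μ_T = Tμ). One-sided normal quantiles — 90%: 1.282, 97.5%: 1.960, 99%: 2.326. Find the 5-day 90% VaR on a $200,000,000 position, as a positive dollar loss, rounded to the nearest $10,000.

σ_{5d} = 1.4% × √5 = 3.130%.
VaR = 1.282 × 3.130% = 4.013%.
On $200,000,000: 0.04013 × $200,000,000 = $8,026,000.

$8,030,000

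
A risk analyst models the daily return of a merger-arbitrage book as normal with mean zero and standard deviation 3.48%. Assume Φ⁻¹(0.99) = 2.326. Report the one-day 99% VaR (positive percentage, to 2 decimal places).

8.09%

VaR = z·σ = 2.326 × 3.48% = 8.094%.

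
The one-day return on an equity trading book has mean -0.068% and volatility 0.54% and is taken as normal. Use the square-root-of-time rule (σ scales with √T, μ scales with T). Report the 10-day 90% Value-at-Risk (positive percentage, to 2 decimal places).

2.87%

At 90%, z = 1.282.
σ_{10d} = 0.54% × √10 = 1.708%; μ_{10d} = 10 × -0.068% = -0.680%.
VaR = −(-0.680%) + 1.282 × 1.708% = 2.870%.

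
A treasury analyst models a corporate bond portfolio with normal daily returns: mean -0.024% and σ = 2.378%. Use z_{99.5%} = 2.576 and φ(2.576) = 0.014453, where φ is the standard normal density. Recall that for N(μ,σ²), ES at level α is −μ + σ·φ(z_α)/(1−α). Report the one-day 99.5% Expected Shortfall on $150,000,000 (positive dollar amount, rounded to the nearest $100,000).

$10,300,000

Tail multiplier: φ(z)/(1−α) = 0.014453 / 0.005 = 2.891.
ES = −(-0.024%) + 2.378% × 2.891 = 6.899%.
On $150,000,000: 0.06899 × $150,000,000 = $10,348,500.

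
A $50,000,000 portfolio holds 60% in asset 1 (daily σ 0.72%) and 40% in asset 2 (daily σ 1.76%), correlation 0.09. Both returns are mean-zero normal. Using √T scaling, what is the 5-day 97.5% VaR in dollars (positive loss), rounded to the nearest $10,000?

σ_p = √(0.6²·0.72² + 0.4²·1.76² + 2·0.09·0.6·0.4·0.72·1.76) = 0.858%.
σ_{5d} = 0.858% × √5 = 1.919%.
z(97.5%) = 1.960.
VaR = 1.960 × 1.919% = 3.761%; on $50,000,000 that is $1,880,500.

$1,880,000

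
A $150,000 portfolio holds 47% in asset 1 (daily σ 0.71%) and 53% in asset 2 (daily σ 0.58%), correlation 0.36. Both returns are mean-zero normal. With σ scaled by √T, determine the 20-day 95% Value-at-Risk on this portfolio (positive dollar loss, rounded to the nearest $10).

$5,840

σ_p = √(0.47²·0.71² + 0.53²·0.58² + 2·0.36·0.47·0.53·0.71·0.58) = 0.529%.
σ_{20d} = 0.529% × √20 = 2.366%.
z(95%) = 1.645.
VaR = 1.645 × 2.366% = 3.892%; on $150,000 that is $5,838.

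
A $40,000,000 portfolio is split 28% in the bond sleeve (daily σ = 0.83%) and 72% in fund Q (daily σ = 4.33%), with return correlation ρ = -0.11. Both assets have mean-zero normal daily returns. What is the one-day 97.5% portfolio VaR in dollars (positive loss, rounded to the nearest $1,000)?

$2,431,000

σ_p² = 0.28²·0.83² + 0.72²·4.33² + 2·-0.11·0.28·0.72·0.83·4.33 = 9.6140 (%²).
σ_p = √9.6140 = 3.101%.
At 97.5%, z = 1.960.
VaR = 1.960 × 3.101% = 6.078%; on $40,000,000 that is $2,431,200.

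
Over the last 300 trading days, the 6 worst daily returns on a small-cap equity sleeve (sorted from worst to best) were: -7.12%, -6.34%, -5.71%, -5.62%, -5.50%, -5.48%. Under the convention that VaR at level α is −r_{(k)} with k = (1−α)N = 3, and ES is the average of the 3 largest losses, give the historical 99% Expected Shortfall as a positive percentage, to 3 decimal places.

The 3 worst returns sum to -19.17%.
ES = −(-19.17%) / 3 = 6.39% ≈ 6.390%.

6.390%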